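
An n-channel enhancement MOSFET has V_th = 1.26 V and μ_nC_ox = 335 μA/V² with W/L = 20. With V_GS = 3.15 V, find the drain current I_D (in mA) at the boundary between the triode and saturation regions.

I_D = 12.0 mA

At the boundary V_DS = V_ov = V_GS − V_th = 3.15 − 1.26 = 1.89 V.
k_n = μ_nC_ox · (W/L) = 6.7 mA/V².
I_D = ½ k_n V_ov² = 0.5 × 6.7 × 1.89² = 12 mA.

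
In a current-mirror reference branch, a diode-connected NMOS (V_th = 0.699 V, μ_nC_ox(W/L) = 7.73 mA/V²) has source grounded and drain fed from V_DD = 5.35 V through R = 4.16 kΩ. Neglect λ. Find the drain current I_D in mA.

I_D = 0.996 mA

With gate tied to drain, V_GS = V_DS ≥ V_GS − V_th, so the device is in saturation.
KCL at the drain: ½ k_n (V_GS − V_th)² = (V_DD − V_GS)/R.
Let x = V_GS − 0.699. Then 16.1 x² + x − 4.651 = 0, giving x = 0.508 V (positive root), so V_GS = 1.21 V.
I_D = (V_DD − V_GS)/R = (5.35 − 1.21) / 4.16 = 0.996 mA.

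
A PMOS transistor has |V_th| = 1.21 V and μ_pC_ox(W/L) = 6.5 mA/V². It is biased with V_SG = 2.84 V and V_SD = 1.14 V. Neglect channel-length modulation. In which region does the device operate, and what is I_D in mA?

V_ov = V_SG − |V_th| = 2.84 − 1.21 = 1.63 V.
Since V_SD = 1.14 V < V_ov = 1.63 V, the device is in the triode region.
I_D = k_p [V_ov · V_SD − ½ V_SD²] = 6.5 × [1.63 × 1.14 − 0.5 × 1.14²] = 7.85 mA.

Triode; I_D = 7.85 mA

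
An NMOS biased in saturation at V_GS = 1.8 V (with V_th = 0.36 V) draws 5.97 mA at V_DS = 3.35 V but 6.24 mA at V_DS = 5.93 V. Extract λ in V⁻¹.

λ = 0.0186 V⁻¹

With V_GS fixed, I_D ∝ (1 + λ V_DS) in saturation, so I_D2/I_D1 = (1 + λ V_DS2)/(1 + λ V_DS1).
6.24/5.97 = 1.045 = (1 + 5.93 λ)/(1 + 3.35 λ).
Solving: λ (I_D1 V_DS2 − I_D2 V_DS1) = I_D2 − I_D1, so λ = (6.24 − 5.97) / (5.97 × 5.93 − 6.24 × 3.35) = 0.27 / 14.5 = 0.0186 V⁻¹.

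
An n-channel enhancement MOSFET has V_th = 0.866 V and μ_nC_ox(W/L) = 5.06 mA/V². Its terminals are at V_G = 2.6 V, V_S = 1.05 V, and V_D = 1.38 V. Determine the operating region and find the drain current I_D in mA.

Triode; I_D = 0.867 mA

V_GS = V_G − V_S = 2.6 − 1.05 = 1.55 V; V_DS = V_D − V_S = 1.38 − 1.05 = 0.33 V.
V_ov = V_GS − V_th = 1.55 − 0.866 = 0.684 V.
Since V_DS = 0.33 V < V_ov = 0.684 V, the device is in the triode region.
I_D = k_n [V_ov · V_DS − ½ V_DS²] = 5.06 × [0.684 × 0.33 − 0.5 × 0.33²] = 0.867 mA.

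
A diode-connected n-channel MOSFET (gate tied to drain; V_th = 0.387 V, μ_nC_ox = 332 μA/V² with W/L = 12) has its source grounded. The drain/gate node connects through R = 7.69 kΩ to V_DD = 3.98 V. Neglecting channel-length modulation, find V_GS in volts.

V_GS = 0.840 V

With gate tied to drain, V_GS = V_DS ≥ V_GS − V_th, so the device is in saturation.
k_n = μ_nC_ox · (W/L) = 3.984 mA/V².
KCL at the drain: ½ k_n (V_GS − V_th)² = (V_DD − V_GS)/R.
Let x = V_GS − 0.387. Then 15.3 x² + x − 3.593 = 0, giving x = 0.453 V (positive root), so V_GS = 0.84 V.
I_D = (V_DD − V_GS)/R = (3.98 − 0.84) / 7.69 = 0.408 mA.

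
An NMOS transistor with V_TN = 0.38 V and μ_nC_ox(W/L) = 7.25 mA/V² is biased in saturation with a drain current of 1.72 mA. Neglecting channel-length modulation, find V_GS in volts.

V_GS = 1.07 V

In saturation I_D = ½ k_n (V_GS − V_TN)², so V_GS − V_TN = √(2 I_D / k_n) = √(2 × 1.72 / 7.25) = 0.689 V.
V_GS = 0.38 + 0.689 = 1.07 V.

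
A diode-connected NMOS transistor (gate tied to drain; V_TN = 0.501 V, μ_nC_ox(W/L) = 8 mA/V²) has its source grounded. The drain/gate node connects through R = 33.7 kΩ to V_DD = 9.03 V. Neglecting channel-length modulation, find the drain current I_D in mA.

I_D = 0.246 mA

With gate tied to drain, V_GS = V_DS ≥ V_GS − V_TN, so the device is in saturation.
KCL at the drain: ½ k_n (V_GS − V_TN)² = (V_DD − V_GS)/R.
Let x = V_GS − 0.501. Then 135 x² + x − 8.529 = 0, giving x = 0.248 V (positive root), so V_GS = 0.749 V.
I_D = (V_DD − V_GS)/R = (9.03 − 0.749) / 33.7 = 0.246 mA.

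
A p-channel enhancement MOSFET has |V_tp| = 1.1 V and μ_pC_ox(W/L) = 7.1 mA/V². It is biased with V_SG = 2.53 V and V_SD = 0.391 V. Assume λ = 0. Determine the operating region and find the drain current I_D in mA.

V_ov = V_SG − |V_tp| = 2.53 − 1.1 = 1.43 V.
Since V_SD = 0.391 V < V_ov = 1.43 V, the device is in the triode region.
I_D = k_p [V_ov · V_SD − ½ V_SD²] = 7.1 × [1.43 × 0.391 − 0.5 × 0.391²] = 3.43 mA.

Triode; I_D = 3.43 mA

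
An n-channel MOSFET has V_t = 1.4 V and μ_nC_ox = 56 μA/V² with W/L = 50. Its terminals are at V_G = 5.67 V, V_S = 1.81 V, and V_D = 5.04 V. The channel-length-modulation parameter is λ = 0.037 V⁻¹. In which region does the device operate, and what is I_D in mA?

V_GS = V_G − V_S = 5.67 − 1.81 = 3.86 V; V_DS = V_D − V_S = 5.04 − 1.81 = 3.23 V.
k_n = μ_nC_ox · (W/L) = 2.8 mA/V².
V_ov = V_GS − V_t = 3.86 − 1.4 = 2.46 V.
Since V_DS = 3.23 V ≥ V_ov = 2.46 V, the device is in saturation.
I_D = ½ k_n V_ov² (1 + λ V_DS) = 0.5 × 2.8 × 2.46² × (1 + 0.037 × 3.23) = 9.48 mA.

Saturation; I_D = 9.48 mA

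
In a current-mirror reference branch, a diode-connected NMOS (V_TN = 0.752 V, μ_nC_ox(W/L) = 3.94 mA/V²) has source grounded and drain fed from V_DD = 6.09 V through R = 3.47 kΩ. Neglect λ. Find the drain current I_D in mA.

With gate tied to drain, V_GS = V_DS ≥ V_GS − V_TN, so the device is in saturation.
KCL at the drain: ½ k_n (V_GS − V_TN)² = (V_DD − V_GS)/R.
Let x = V_GS − 0.752. Then 6.84 x² + x − 5.338 = 0, giving x = 0.814 V (positive root), so V_GS = 1.57 V.
I_D = (V_DD − V_GS)/R = (6.09 − 1.57) / 3.47 = 1.3 mA.

I_D = 1.30 mA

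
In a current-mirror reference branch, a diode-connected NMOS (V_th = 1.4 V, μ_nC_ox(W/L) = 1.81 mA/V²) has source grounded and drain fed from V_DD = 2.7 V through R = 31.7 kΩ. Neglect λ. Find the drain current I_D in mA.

With gate tied to drain, V_GS = V_DS ≥ V_GS − V_th, so the device is in saturation.
KCL at the drain: ½ k_n (V_GS − V_th)² = (V_DD − V_GS)/R.
Let x = V_GS − 1.4. Then 28.7 x² + x − 1.3 = 0, giving x = 0.196 V (positive root), so V_GS = 1.6 V.
I_D = (V_DD − V_GS)/R = (2.7 − 1.6) / 31.7 = 0.0348 mA.

I_D = 0.0348 mA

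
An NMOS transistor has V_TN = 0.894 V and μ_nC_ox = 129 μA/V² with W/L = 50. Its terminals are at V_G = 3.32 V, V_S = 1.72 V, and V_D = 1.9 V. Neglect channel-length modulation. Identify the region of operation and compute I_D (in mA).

V_GS = V_G − V_S = 3.32 − 1.72 = 1.6 V; V_DS = V_D − V_S = 1.9 − 1.72 = 0.18 V.
k_n = μ_nC_ox · (W/L) = 6.45 mA/V².
V_ov = V_GS − V_TN = 1.6 − 0.894 = 0.706 V.
Since V_DS = 0.18 V < V_ov = 0.706 V, the device is in the triode region.
I_D = k_n [V_ov · V_DS − ½ V_DS²] = 6.45 × [0.706 × 0.18 − 0.5 × 0.18²] = 0.715 mA.

Triode; I_D = 0.715 mA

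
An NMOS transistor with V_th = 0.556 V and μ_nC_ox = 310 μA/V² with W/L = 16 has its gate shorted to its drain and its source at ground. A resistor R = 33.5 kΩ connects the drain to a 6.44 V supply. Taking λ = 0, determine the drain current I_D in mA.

With gate tied to drain, V_GS = V_DS ≥ V_GS − V_th, so the device is in saturation.
k_n = μ_nC_ox · (W/L) = 4.96 mA/V².
KCL at the drain: ½ k_n (V_GS − V_th)² = (V_DD − V_GS)/R.
Let x = V_GS − 0.556. Then 83.1 x² + x − 5.884 = 0, giving x = 0.26 V (positive root), so V_GS = 0.816 V.
I_D = (V_DD − V_GS)/R = (6.44 − 0.816) / 33.5 = 0.168 mA.

I_D = 0.168 mA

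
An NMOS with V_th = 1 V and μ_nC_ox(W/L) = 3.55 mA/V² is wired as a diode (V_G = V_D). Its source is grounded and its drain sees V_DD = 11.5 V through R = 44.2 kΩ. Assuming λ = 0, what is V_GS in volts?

With gate tied to drain, V_GS = V_DS ≥ V_GS − V_th, so the device is in saturation.
KCL at the drain: ½ k_n (V_GS − V_th)² = (V_DD − V_GS)/R.
Let x = V_GS − 1. Then 78.5 x² + x − 10.5 = 0, giving x = 0.36 V (positive root), so V_GS = 1.36 V.
I_D = (V_DD − V_GS)/R = (11.5 − 1.36) / 44.2 = 0.229 mA.

V_GS = 1.36 V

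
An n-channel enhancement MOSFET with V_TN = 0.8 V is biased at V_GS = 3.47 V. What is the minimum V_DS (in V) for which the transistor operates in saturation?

V_DS,sat = 2.67 V

The boundary between triode and saturation is V_DS = V_GS − V_TN = V_ov.
V_ov = 3.47 − 0.8 = 2.67 V.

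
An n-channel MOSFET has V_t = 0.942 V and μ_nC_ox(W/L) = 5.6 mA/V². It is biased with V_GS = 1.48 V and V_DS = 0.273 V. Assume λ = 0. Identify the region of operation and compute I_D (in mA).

Triode; I_D = 0.614 mA

V_ov = V_GS − V_t = 1.48 − 0.942 = 0.538 V.
Since V_DS = 0.273 V < V_ov = 0.538 V, the device is in the triode region.
I_D = k_n [V_ov · V_DS − ½ V_DS²] = 5.6 × [0.538 × 0.273 − 0.5 × 0.273²] = 0.614 mA.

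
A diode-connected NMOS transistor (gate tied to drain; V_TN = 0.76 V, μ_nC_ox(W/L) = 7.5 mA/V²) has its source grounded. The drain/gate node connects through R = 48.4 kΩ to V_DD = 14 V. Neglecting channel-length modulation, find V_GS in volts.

V_GS = 1.03 V

With gate tied to drain, V_GS = V_DS ≥ V_GS − V_TN, so the device is in saturation.
KCL at the drain: ½ k_n (V_GS − V_TN)² = (V_DD − V_GS)/R.
Let x = V_GS − 0.76. Then 182 x² + x − 13.24 = 0, giving x = 0.267 V (positive root), so V_GS = 1.03 V.
I_D = (V_DD − V_GS)/R = (14 − 1.03) / 48.4 = 0.268 mA.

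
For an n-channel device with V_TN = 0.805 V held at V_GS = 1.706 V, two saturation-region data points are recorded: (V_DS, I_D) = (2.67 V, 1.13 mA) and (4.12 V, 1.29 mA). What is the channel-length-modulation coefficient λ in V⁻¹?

With V_GS fixed, I_D ∝ (1 + λ V_DS) in saturation, so I_D2/I_D1 = (1 + λ V_DS2)/(1 + λ V_DS1).
1.29/1.13 = 1.142 = (1 + 4.12 λ)/(1 + 2.67 λ).
Solving: λ (I_D1 V_DS2 − I_D2 V_DS1) = I_D2 − I_D1, so λ = (1.29 − 1.13) / (1.13 × 4.12 − 1.29 × 2.67) = 0.16 / 1.21 = 0.132 V⁻¹.

λ = 0.132 V⁻¹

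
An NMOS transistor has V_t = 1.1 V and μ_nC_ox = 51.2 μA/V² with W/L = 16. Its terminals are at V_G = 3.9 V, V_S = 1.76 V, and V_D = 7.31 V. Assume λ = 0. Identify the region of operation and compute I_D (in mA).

V_GS = V_G − V_S = 3.9 − 1.76 = 2.14 V; V_DS = V_D − V_S = 7.31 − 1.76 = 5.55 V.
k_n = μ_nC_ox · (W/L) = 0.8192 mA/V².
V_ov = V_GS − V_t = 2.14 − 1.1 = 1.04 V.
Since V_DS = 5.55 V ≥ V_ov = 1.04 V, the device is in saturation.
I_D = ½ k_n V_ov² = 0.5 × 0.8192 × 1.04² = 0.443 mA.

Saturation; I_D = 0.443 mA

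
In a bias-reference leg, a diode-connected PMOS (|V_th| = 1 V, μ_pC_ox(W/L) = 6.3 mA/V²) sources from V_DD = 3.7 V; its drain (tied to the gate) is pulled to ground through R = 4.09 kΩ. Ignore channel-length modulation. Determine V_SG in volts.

V_SG = 1.42 V

With gate tied to drain, V_SG = V_SD ≥ V_SG − |V_th|, so the device is in saturation.
KCL at the drain: ½ k_p (V_SG − |V_th|)² = (V_DD − V_SG)/R.
Let x = V_SG − 1. Then 12.9 x² + x − 2.7 = 0, giving x = 0.421 V (positive root), so V_SG = 1.42 V.
I_D = (V_DD − V_SG)/R = (3.7 − 1.42) / 4.09 = 0.557 mA.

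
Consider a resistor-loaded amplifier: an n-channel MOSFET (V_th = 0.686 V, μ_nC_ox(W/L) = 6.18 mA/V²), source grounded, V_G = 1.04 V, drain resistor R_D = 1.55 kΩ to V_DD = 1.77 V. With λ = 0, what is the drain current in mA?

V_GS = V_G = 1.04 V, so V_ov = 1.04 − 0.686 = 0.354 V.
Assume saturation: I_D = ½ k_n V_ov² = 0.5 × 6.18 × 0.354² = 0.387 mA, giving V_DS = V_DD − I_D R_D = 1.77 − 0.387 × 1.55 = 1.17 V.
V_DS = 1.17 V ≥ V_ov = 0.354 V, confirming saturation.

I_D = 0.387 mA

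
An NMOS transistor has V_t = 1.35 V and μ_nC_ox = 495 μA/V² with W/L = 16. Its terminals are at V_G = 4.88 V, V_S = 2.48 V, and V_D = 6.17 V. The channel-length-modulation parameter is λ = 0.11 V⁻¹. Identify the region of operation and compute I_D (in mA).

Saturation; I_D = 6.14 mA

V_GS = V_G − V_S = 4.88 − 2.48 = 2.4 V; V_DS = V_D − V_S = 6.17 − 2.48 = 3.69 V.
k_n = μ_nC_ox · (W/L) = 7.92 mA/V².
V_ov = V_GS − V_t = 2.4 − 1.35 = 1.05 V.
Since V_DS = 3.69 V ≥ V_ov = 1.05 V, the device is in saturation.
I_D = ½ k_n V_ov² (1 + λ V_DS) = 0.5 × 7.92 × 1.05² × (1 + 0.11 × 3.69) = 6.14 mA.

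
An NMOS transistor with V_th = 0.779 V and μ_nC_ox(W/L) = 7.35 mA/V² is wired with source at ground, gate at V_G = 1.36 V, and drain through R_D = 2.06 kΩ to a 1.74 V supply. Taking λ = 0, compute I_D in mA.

V_GS = V_G = 1.36 V, so V_ov = 1.36 − 0.779 = 0.581 V.
Assume saturation: I_D = ½ k_n V_ov² = 0.5 × 7.35 × 0.581² = 1.24 mA, giving V_DS = V_DD − I_D R_D = 1.74 − 1.24 × 2.06 = -0.816 V.
But -0.816 V < V_ov = 0.581 V, so the device is actually in triode.
In triode I_D = k_n[V_ov V_DS − ½ V_DS²] and I_D = (V_DD − V_DS)/R_D. Equating: 7.57 V_DS² − 9.797 V_DS + 1.74 = 0, giving V_DS = 0.213 V (the root below V_ov).
I_D = (1.74 − 0.213) / 2.06 = 0.742 mA.

I_D = 0.742 mA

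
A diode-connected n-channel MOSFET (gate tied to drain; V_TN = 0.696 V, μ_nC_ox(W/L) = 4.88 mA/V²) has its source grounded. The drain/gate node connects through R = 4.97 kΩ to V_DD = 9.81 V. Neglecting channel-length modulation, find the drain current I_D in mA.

With gate tied to drain, V_GS = V_DS ≥ V_GS − V_TN, so the device is in saturation.
KCL at the drain: ½ k_n (V_GS − V_TN)² = (V_DD − V_GS)/R.
Let x = V_GS − 0.696. Then 12.1 x² + x − 9.114 = 0, giving x = 0.827 V (positive root), so V_GS = 1.52 V.
I_D = (V_DD − V_GS)/R = (9.81 − 1.52) / 4.97 = 1.67 mA.

I_D = 1.67 mA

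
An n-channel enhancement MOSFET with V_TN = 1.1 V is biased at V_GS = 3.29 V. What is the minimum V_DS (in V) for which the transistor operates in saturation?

The boundary between triode and saturation is V_DS = V_GS − V_TN = V_ov.
V_ov = 3.29 − 1.1 = 2.19 V.

V_DS,sat = 2.19 V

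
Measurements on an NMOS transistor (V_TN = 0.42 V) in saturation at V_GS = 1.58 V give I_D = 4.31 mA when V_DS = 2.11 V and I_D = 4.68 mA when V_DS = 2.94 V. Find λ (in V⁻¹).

With V_GS fixed, I_D ∝ (1 + λ V_DS) in saturation, so I_D2/I_D1 = (1 + λ V_DS2)/(1 + λ V_DS1).
4.68/4.31 = 1.086 = (1 + 2.94 λ)/(1 + 2.11 λ).
Solving: λ (I_D1 V_DS2 − I_D2 V_DS1) = I_D2 − I_D1, so λ = (4.68 − 4.31) / (4.31 × 2.94 − 4.68 × 2.11) = 0.37 / 2.8 = 0.132 V⁻¹.

λ = 0.132 V⁻¹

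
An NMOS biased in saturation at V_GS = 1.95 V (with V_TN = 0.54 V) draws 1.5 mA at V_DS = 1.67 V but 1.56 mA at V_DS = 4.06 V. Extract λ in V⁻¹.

With V_GS fixed, I_D ∝ (1 + λ V_DS) in saturation, so I_D2/I_D1 = (1 + λ V_DS2)/(1 + λ V_DS1).
1.56/1.5 = 1.04 = (1 + 4.06 λ)/(1 + 1.67 λ).
Solving: λ (I_D1 V_DS2 − I_D2 V_DS1) = I_D2 − I_D1, so λ = (1.56 − 1.5) / (1.5 × 4.06 − 1.56 × 1.67) = 0.06 / 3.48 = 0.0172 V⁻¹.

λ = 0.0172 V⁻¹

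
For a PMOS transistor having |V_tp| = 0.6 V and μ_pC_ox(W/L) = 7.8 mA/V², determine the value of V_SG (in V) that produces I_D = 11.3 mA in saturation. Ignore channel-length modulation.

In saturation I_D = ½ k_p (V_SG − |V_tp|)², so V_SG − |V_tp| = √(2 I_D / k_p) = √(2 × 11.3 / 7.8) = 1.7 V.
V_SG = 0.6 + 1.7 = 2.3 V.

V_SG = 2.30 V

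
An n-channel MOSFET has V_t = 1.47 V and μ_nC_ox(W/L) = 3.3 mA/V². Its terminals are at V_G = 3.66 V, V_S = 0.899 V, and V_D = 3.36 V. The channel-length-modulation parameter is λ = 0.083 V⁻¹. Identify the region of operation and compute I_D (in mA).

V_GS = V_G − V_S = 3.66 − 0.899 = 2.76 V; V_DS = V_D − V_S = 3.36 − 0.899 = 2.46 V.
V_ov = V_GS − V_t = 2.76 − 1.47 = 1.29 V.
Since V_DS = 2.46 V ≥ V_ov = 1.29 V, the device is in saturation.
I_D = ½ k_n V_ov² (1 + λ V_DS) = 0.5 × 3.3 × 1.29² × (1 + 0.083 × 2.46) = 3.31 mA.

Saturation; I_D = 3.31 mA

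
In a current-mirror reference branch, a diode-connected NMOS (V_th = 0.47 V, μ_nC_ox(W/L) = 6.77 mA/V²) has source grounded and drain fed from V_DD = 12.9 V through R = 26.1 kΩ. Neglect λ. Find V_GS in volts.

With gate tied to drain, V_GS = V_DS ≥ V_GS − V_th, so the device is in saturation.
KCL at the drain: ½ k_n (V_GS − V_th)² = (V_DD − V_GS)/R.
Let x = V_GS − 0.47. Then 88.3 x² + x − 12.43 = 0, giving x = 0.369 V (positive root), so V_GS = 0.839 V.
I_D = (V_DD − V_GS)/R = (12.9 − 0.839) / 26.1 = 0.462 mA.

V_GS = 0.839 V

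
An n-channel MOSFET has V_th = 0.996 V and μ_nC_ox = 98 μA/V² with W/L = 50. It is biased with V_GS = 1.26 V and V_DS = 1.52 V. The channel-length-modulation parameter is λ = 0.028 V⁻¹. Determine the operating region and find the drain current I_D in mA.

Saturation; I_D = 0.178 mA

k_n = μ_nC_ox · (W/L) = 4.9 mA/V².
V_ov = V_GS − V_th = 1.26 − 0.996 = 0.264 V.
Since V_DS = 1.52 V ≥ V_ov = 0.264 V, the device is in saturation.
I_D = ½ k_n V_ov² (1 + λ V_DS) = 0.5 × 4.9 × 0.264² × (1 + 0.028 × 1.52) = 0.178 mA.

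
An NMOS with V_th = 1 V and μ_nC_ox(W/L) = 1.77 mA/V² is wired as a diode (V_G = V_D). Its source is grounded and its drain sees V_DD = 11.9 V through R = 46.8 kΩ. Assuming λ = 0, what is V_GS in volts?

V_GS = 1.50 V

With gate tied to drain, V_GS = V_DS ≥ V_GS − V_th, so the device is in saturation.
KCL at the drain: ½ k_n (V_GS − V_th)² = (V_DD − V_GS)/R.
Let x = V_GS − 1. Then 41.4 x² + x − 10.9 = 0, giving x = 0.501 V (positive root), so V_GS = 1.5 V.
I_D = (V_DD − V_GS)/R = (11.9 − 1.5) / 46.8 = 0.222 mA.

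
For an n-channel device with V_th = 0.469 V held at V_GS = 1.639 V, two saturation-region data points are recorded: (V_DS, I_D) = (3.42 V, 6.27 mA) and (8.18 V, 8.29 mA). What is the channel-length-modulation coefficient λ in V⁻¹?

λ = 0.0881 V⁻¹

With V_GS fixed, I_D ∝ (1 + λ V_DS) in saturation, so I_D2/I_D1 = (1 + λ V_DS2)/(1 + λ V_DS1).
8.29/6.27 = 1.322 = (1 + 8.18 λ)/(1 + 3.42 λ).
Solving: λ (I_D1 V_DS2 − I_D2 V_DS1) = I_D2 − I_D1, so λ = (8.29 − 6.27) / (6.27 × 8.18 − 8.29 × 3.42) = 2.02 / 22.9 = 0.0881 V⁻¹.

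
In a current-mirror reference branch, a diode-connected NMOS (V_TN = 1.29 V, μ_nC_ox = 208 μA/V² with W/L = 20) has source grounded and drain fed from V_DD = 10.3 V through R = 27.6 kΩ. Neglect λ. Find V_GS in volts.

With gate tied to drain, V_GS = V_DS ≥ V_GS − V_TN, so the device is in saturation.
k_n = μ_nC_ox · (W/L) = 4.16 mA/V².
KCL at the drain: ½ k_n (V_GS − V_TN)² = (V_DD − V_GS)/R.
Let x = V_GS − 1.29. Then 57.4 x² + x − 9.01 = 0, giving x = 0.388 V (positive root), so V_GS = 1.68 V.
I_D = (V_DD − V_GS)/R = (10.3 − 1.68) / 27.6 = 0.312 mA.

V_GS = 1.68 V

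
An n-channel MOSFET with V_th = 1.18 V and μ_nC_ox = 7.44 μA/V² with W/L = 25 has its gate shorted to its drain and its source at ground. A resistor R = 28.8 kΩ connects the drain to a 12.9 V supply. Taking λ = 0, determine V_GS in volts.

V_GS = 3.09 V

With gate tied to drain, V_GS = V_DS ≥ V_GS − V_th, so the device is in saturation.
k_n = μ_nC_ox · (W/L) = 0.186 mA/V².
KCL at the drain: ½ k_n (V_GS − V_th)² = (V_DD − V_GS)/R.
Let x = V_GS − 1.18. Then 2.68 x² + x − 11.72 = 0, giving x = 1.91 V (positive root), so V_GS = 3.09 V.
I_D = (V_DD − V_GS)/R = (12.9 − 3.09) / 28.8 = 0.341 mA.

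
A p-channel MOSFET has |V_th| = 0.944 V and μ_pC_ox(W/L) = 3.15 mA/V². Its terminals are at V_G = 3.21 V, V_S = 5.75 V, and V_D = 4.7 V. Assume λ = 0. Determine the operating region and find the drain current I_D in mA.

V_SG = V_S − V_G = 5.75 − 3.21 = 2.54 V; V_SD = V_S − V_D = 5.75 − 4.7 = 1.05 V.
V_ov = V_SG − |V_th| = 2.54 − 0.944 = 1.6 V.
Since V_SD = 1.05 V < V_ov = 1.6 V, the device is in the triode region.
I_D = k_p [V_ov · V_SD − ½ V_SD²] = 3.15 × [1.6 × 1.05 − 0.5 × 1.05²] = 3.54 mA.

Triode; I_D = 3.54 mA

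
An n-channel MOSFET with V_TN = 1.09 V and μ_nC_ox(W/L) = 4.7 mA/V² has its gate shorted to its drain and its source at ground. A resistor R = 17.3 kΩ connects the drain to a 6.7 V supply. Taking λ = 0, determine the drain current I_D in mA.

With gate tied to drain, V_GS = V_DS ≥ V_GS − V_TN, so the device is in saturation.
KCL at the drain: ½ k_n (V_GS − V_TN)² = (V_DD − V_GS)/R.
Let x = V_GS − 1.09. Then 40.7 x² + x − 5.61 = 0, giving x = 0.359 V (positive root), so V_GS = 1.45 V.
I_D = (V_DD − V_GS)/R = (6.7 − 1.45) / 17.3 = 0.304 mA.

I_D = 0.304 mA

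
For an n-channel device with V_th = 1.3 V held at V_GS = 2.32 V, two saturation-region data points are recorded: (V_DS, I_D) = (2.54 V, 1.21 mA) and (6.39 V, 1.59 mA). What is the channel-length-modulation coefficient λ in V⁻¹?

λ = 0.103 V⁻¹

With V_GS fixed, I_D ∝ (1 + λ V_DS) in saturation, so I_D2/I_D1 = (1 + λ V_DS2)/(1 + λ V_DS1).
1.59/1.21 = 1.314 = (1 + 6.39 λ)/(1 + 2.54 λ).
Solving: λ (I_D1 V_DS2 − I_D2 V_DS1) = I_D2 − I_D1, so λ = (1.59 − 1.21) / (1.21 × 6.39 − 1.59 × 2.54) = 0.38 / 3.69 = 0.103 V⁻¹.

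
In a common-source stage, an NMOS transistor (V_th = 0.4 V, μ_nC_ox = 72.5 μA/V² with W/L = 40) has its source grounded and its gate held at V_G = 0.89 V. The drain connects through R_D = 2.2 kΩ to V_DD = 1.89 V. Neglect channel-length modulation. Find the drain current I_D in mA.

I_D = 0.348 mA

V_GS = V_G = 0.89 V, so V_ov = 0.89 − 0.4 = 0.49 V.
k_n = μ_nC_ox · (W/L) = 2.9 mA/V².
Assume saturation: I_D = ½ k_n V_ov² = 0.5 × 2.9 × 0.49² = 0.348 mA, giving V_DS = V_DD − I_D R_D = 1.89 − 0.348 × 2.2 = 1.12 V.
V_DS = 1.12 V ≥ V_ov = 0.49 V, confirming saturation.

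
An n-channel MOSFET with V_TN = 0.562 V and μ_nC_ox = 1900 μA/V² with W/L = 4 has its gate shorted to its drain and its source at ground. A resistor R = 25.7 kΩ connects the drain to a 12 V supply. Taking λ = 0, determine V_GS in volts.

With gate tied to drain, V_GS = V_DS ≥ V_GS − V_TN, so the device is in saturation.
k_n = μ_nC_ox · (W/L) = 7.6 mA/V².
KCL at the drain: ½ k_n (V_GS − V_TN)² = (V_DD − V_GS)/R.
Let x = V_GS − 0.562. Then 97.7 x² + x − 11.44 = 0, giving x = 0.337 V (positive root), so V_GS = 0.899 V.
I_D = (V_DD − V_GS)/R = (12 − 0.899) / 25.7 = 0.432 mA.

V_GS = 0.899 V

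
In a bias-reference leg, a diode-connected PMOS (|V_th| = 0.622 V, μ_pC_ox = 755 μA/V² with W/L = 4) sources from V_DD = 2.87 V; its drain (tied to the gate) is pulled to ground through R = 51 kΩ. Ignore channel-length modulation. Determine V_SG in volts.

V_SG = 0.786 V

With gate tied to drain, V_SG = V_SD ≥ V_SG − |V_th|, so the device is in saturation.
k_p = μ_pC_ox · (W/L) = 3.02 mA/V².
KCL at the drain: ½ k_p (V_SG − |V_th|)² = (V_DD − V_SG)/R.
Let x = V_SG − 0.622. Then 77 x² + x − 2.248 = 0, giving x = 0.164 V (positive root), so V_SG = 0.786 V.
I_D = (V_DD − V_SG)/R = (2.87 − 0.786) / 51 = 0.0409 mA.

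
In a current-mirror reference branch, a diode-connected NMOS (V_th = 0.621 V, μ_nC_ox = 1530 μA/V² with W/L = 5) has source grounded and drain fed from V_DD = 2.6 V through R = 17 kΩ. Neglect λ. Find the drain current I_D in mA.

With gate tied to drain, V_GS = V_DS ≥ V_GS − V_th, so the device is in saturation.
k_n = μ_nC_ox · (W/L) = 7.65 mA/V².
KCL at the drain: ½ k_n (V_GS − V_th)² = (V_DD − V_GS)/R.
Let x = V_GS − 0.621. Then 65 x² + x − 1.979 = 0, giving x = 0.167 V (positive root), so V_GS = 0.788 V.
I_D = (V_DD − V_GS)/R = (2.6 − 0.788) / 17 = 0.107 mA.

I_D = 0.107 mA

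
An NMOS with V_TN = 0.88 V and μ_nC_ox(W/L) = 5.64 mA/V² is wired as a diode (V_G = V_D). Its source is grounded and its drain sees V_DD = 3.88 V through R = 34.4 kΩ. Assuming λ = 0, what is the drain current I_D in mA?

I_D = 0.0822 mA

With gate tied to drain, V_GS = V_DS ≥ V_GS − V_TN, so the device is in saturation.
KCL at the drain: ½ k_n (V_GS − V_TN)² = (V_DD − V_GS)/R.
Let x = V_GS − 0.88. Then 97 x² + x − 3 = 0, giving x = 0.171 V (positive root), so V_GS = 1.05 V.
I_D = (V_DD − V_GS)/R = (3.88 − 1.05) / 34.4 = 0.0822 mA.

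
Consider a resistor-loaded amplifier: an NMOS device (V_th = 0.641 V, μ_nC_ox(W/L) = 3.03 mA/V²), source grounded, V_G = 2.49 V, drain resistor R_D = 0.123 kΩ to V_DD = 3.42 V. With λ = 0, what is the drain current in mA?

V_GS = V_G = 2.49 V, so V_ov = 2.49 − 0.641 = 1.85 V.
Assume saturation: I_D = ½ k_n V_ov² = 0.5 × 3.03 × 1.85² = 5.18 mA, giving V_DS = V_DD − I_D R_D = 3.42 − 5.18 × 0.123 = 2.78 V.
V_DS = 2.78 V ≥ V_ov = 1.85 V, confirming saturation.

I_D = 5.18 mA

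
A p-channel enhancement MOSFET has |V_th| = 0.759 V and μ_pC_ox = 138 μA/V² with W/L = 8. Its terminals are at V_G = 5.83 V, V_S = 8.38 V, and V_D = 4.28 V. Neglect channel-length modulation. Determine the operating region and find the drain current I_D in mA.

V_SG = V_S − V_G = 8.38 − 5.83 = 2.55 V; V_SD = V_S − V_D = 8.38 − 4.28 = 4.1 V.
k_p = μ_pC_ox · (W/L) = 1.104 mA/V².
V_ov = V_SG − |V_th| = 2.55 − 0.759 = 1.79 V.
Since V_SD = 4.1 V ≥ V_ov = 1.79 V, the device is in saturation.
I_D = ½ k_p V_ov² = 0.5 × 1.104 × 1.79² = 1.77 mA.

Saturation; I_D = 1.77 mA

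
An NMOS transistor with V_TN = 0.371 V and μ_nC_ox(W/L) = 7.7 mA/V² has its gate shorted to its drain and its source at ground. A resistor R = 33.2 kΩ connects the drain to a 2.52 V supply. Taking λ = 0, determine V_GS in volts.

With gate tied to drain, V_GS = V_DS ≥ V_GS − V_TN, so the device is in saturation.
KCL at the drain: ½ k_n (V_GS − V_TN)² = (V_DD − V_GS)/R.
Let x = V_GS − 0.371. Then 128 x² + x − 2.149 = 0, giving x = 0.126 V (positive root), so V_GS = 0.497 V.
I_D = (V_DD − V_GS)/R = (2.52 − 0.497) / 33.2 = 0.0609 mA.

V_GS = 0.497 V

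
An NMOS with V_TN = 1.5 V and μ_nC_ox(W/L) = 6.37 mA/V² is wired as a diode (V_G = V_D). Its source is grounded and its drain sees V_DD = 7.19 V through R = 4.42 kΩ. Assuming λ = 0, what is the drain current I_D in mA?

I_D = 1.15 mA

With gate tied to drain, V_GS = V_DS ≥ V_GS − V_TN, so the device is in saturation.
KCL at the drain: ½ k_n (V_GS − V_TN)² = (V_DD − V_GS)/R.
Let x = V_GS − 1.5. Then 14.1 x² + x − 5.69 = 0, giving x = 0.601 V (positive root), so V_GS = 2.1 V.
I_D = (V_DD − V_GS)/R = (7.19 − 2.1) / 4.42 = 1.15 mA.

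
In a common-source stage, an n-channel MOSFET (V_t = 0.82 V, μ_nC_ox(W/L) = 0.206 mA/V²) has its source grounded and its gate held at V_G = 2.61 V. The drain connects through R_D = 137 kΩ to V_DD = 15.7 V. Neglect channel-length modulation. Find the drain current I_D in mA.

I_D = 0.112 mA

V_GS = V_G = 2.61 V, so V_ov = 2.61 − 0.82 = 1.79 V.
Assume saturation: I_D = ½ k_n V_ov² = 0.5 × 0.206 × 1.79² = 0.33 mA, giving V_DS = V_DD − I_D R_D = 15.7 − 0.33 × 137 = -29.5 V.
But -29.5 V < V_ov = 1.79 V, so the device is actually in triode.
In triode I_D = k_n[V_ov V_DS − ½ V_DS²] and I_D = (V_DD − V_DS)/R_D. Equating: 14.1 V_DS² − 51.52 V_DS + 15.7 = 0, giving V_DS = 0.336 V (the root below V_ov).
I_D = (15.7 − 0.336) / 137 = 0.112 mA.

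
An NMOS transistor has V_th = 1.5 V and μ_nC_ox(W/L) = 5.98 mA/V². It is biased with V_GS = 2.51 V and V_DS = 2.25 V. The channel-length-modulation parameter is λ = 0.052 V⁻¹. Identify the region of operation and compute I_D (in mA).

Saturation; I_D = 3.41 mA

V_ov = V_GS − V_th = 2.51 − 1.5 = 1.01 V.
Since V_DS = 2.25 V ≥ V_ov = 1.01 V, the device is in saturation.
I_D = ½ k_n V_ov² (1 + λ V_DS) = 0.5 × 5.98 × 1.01² × (1 + 0.052 × 2.25) = 3.41 mA.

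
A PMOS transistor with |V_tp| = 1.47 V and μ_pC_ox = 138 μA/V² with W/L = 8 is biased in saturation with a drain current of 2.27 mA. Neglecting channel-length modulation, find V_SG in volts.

k_p = μ_pC_ox · (W/L) = 1.104 mA/V².
In saturation I_D = ½ k_p (V_SG − |V_tp|)², so V_SG − |V_tp| = √(2 I_D / k_p) = √(2 × 2.27 / 1.104) = 2.03 V.
V_SG = 1.47 + 2.03 = 3.5 V.

V_SG = 3.50 V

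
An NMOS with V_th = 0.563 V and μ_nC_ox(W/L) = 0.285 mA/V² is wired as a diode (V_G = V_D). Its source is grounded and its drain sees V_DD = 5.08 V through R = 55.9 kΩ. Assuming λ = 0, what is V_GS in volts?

V_GS = 1.26 V

With gate tied to drain, V_GS = V_DS ≥ V_GS − V_th, so the device is in saturation.
KCL at the drain: ½ k_n (V_GS − V_th)² = (V_DD − V_GS)/R.
Let x = V_GS − 0.563. Then 7.97 x² + x − 4.517 = 0, giving x = 0.693 V (positive root), so V_GS = 1.26 V.
I_D = (V_DD − V_GS)/R = (5.08 − 1.26) / 55.9 = 0.0684 mA.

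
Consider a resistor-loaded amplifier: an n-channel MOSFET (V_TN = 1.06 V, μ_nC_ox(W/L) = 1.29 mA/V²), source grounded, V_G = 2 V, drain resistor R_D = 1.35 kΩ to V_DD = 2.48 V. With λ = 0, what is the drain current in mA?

V_GS = V_G = 2 V, so V_ov = 2 − 1.06 = 0.94 V.
Assume saturation: I_D = ½ k_n V_ov² = 0.5 × 1.29 × 0.94² = 0.57 mA, giving V_DS = V_DD − I_D R_D = 2.48 − 0.57 × 1.35 = 1.71 V.
V_DS = 1.71 V ≥ V_ov = 0.94 V, confirming saturation.

I_D = 0.570 mA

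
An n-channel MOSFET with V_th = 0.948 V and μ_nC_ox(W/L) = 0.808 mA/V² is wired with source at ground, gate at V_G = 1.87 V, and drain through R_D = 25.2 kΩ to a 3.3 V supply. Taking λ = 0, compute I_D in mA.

V_GS = V_G = 1.87 V, so V_ov = 1.87 − 0.948 = 0.922 V.
Assume saturation: I_D = ½ k_n V_ov² = 0.5 × 0.808 × 0.922² = 0.343 mA, giving V_DS = V_DD − I_D R_D = 3.3 − 0.343 × 25.2 = -5.35 V.
But -5.35 V < V_ov = 0.922 V, so the device is actually in triode.
In triode I_D = k_n[V_ov V_DS − ½ V_DS²] and I_D = (V_DD − V_DS)/R_D. Equating: 10.2 V_DS² − 19.77 V_DS + 3.3 = 0, giving V_DS = 0.184 V (the root below V_ov).
I_D = (3.3 − 0.184) / 25.2 = 0.124 mA.

I_D = 0.124 mA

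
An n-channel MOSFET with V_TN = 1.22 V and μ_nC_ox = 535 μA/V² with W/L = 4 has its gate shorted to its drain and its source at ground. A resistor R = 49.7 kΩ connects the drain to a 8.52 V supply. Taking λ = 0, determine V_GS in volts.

With gate tied to drain, V_GS = V_DS ≥ V_GS − V_TN, so the device is in saturation.
k_n = μ_nC_ox · (W/L) = 2.14 mA/V².
KCL at the drain: ½ k_n (V_GS − V_TN)² = (V_DD − V_GS)/R.
Let x = V_GS − 1.22. Then 53.2 x² + x − 7.3 = 0, giving x = 0.361 V (positive root), so V_GS = 1.58 V.
I_D = (V_DD − V_GS)/R = (8.52 − 1.58) / 49.7 = 0.14 mA.

V_GS = 1.58 V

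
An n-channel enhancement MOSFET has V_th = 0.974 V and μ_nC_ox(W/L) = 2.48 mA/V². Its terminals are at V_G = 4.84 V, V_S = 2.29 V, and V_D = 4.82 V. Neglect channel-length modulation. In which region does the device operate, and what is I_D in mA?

V_GS = V_G − V_S = 4.84 − 2.29 = 2.55 V; V_DS = V_D − V_S = 4.82 − 2.29 = 2.53 V.
V_ov = V_GS − V_th = 2.55 − 0.974 = 1.58 V.
Since V_DS = 2.53 V ≥ V_ov = 1.58 V, the device is in saturation.
I_D = ½ k_n V_ov² = 0.5 × 2.48 × 1.58² = 3.08 mA.

Saturation; I_D = 3.08 mA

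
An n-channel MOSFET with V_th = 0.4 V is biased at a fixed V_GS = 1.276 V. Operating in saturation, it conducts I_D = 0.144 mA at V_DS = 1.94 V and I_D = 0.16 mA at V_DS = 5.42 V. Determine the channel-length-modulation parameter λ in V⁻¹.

With V_GS fixed, I_D ∝ (1 + λ V_DS) in saturation, so I_D2/I_D1 = (1 + λ V_DS2)/(1 + λ V_DS1).
0.16/0.144 = 1.111 = (1 + 5.42 λ)/(1 + 1.94 λ).
Solving: λ (I_D1 V_DS2 − I_D2 V_DS1) = I_D2 − I_D1, so λ = (0.16 − 0.144) / (0.144 × 5.42 − 0.16 × 1.94) = 0.016 / 0.47 = 0.034 V⁻¹.

λ = 0.0340 V⁻¹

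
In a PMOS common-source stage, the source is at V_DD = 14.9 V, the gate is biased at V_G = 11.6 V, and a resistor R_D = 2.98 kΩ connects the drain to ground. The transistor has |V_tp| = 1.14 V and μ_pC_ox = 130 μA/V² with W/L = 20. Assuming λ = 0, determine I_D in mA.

V_SG = V_DD − V_G = 14.9 − 11.6 = 3.3 V, so V_ov = 3.3 − 1.14 = 2.16 V.
k_p = μ_pC_ox · (W/L) = 2.6 mA/V².
Assume saturation: I_D = ½ k_p V_ov² = 0.5 × 2.6 × 2.16² = 6.07 mA, giving V_SD = V_DD − I_D R_D = 14.9 − 6.07 × 2.98 = -3.17 V.
But -3.17 V < V_ov = 2.16 V, so the device is actually in triode.
In triode I_D = k_p[V_ov V_SD − ½ V_SD²] and I_D = (V_DD − V_SD)/R_D. Equating: 3.87 V_SD² − 17.74 V_SD + 14.9 = 0, giving V_SD = 1.11 V (the root below V_ov).
I_D = (14.9 − 1.11) / 2.98 = 4.63 mA.

I_D = 4.63 mA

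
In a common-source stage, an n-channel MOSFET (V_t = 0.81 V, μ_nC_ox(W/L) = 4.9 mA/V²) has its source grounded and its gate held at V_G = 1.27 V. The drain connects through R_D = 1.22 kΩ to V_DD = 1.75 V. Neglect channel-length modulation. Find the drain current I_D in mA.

V_GS = V_G = 1.27 V, so V_ov = 1.27 − 0.81 = 0.46 V.
Assume saturation: I_D = ½ k_n V_ov² = 0.5 × 4.9 × 0.46² = 0.518 mA, giving V_DS = V_DD − I_D R_D = 1.75 − 0.518 × 1.22 = 1.12 V.
V_DS = 1.12 V ≥ V_ov = 0.46 V, confirming saturation.

I_D = 0.518 mA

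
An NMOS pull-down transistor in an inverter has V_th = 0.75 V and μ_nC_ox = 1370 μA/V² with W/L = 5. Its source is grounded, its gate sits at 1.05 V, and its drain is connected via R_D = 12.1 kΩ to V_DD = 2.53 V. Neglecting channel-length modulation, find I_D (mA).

V_GS = V_G = 1.05 V, so V_ov = 1.05 − 0.75 = 0.3 V.
k_n = μ_nC_ox · (W/L) = 6.85 mA/V².
Assume saturation: I_D = ½ k_n V_ov² = 0.5 × 6.85 × 0.3² = 0.308 mA, giving V_DS = V_DD − I_D R_D = 2.53 − 0.308 × 12.1 = -1.2 V.
But -1.2 V < V_ov = 0.3 V, so the device is actually in triode.
In triode I_D = k_n[V_ov V_DS − ½ V_DS²] and I_D = (V_DD − V_DS)/R_D. Equating: 41.4 V_DS² − 25.87 V_DS + 2.53 = 0, giving V_DS = 0.121 V (the root below V_ov).
I_D = (2.53 − 0.121) / 12.1 = 0.199 mA.

I_D = 0.199 mA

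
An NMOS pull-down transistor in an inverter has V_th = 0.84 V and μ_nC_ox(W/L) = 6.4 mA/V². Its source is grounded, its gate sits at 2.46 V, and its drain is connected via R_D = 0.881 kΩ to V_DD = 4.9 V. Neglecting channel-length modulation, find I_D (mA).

I_D = 4.91 mA

V_GS = V_G = 2.46 V, so V_ov = 2.46 − 0.84 = 1.62 V.
Assume saturation: I_D = ½ k_n V_ov² = 0.5 × 6.4 × 1.62² = 8.4 mA, giving V_DS = V_DD − I_D R_D = 4.9 − 8.4 × 0.881 = -2.5 V.
But -2.5 V < V_ov = 1.62 V, so the device is actually in triode.
In triode I_D = k_n[V_ov V_DS − ½ V_DS²] and I_D = (V_DD − V_DS)/R_D. Equating: 2.82 V_DS² − 10.13 V_DS + 4.9 = 0, giving V_DS = 0.576 V (the root below V_ov).
I_D = (4.9 − 0.576) / 0.881 = 4.91 mA.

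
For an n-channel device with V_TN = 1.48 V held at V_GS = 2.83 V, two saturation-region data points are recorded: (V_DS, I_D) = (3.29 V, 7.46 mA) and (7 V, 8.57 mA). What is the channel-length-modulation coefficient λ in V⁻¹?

λ = 0.0462 V⁻¹

With V_GS fixed, I_D ∝ (1 + λ V_DS) in saturation, so I_D2/I_D1 = (1 + λ V_DS2)/(1 + λ V_DS1).
8.57/7.46 = 1.149 = (1 + 7 λ)/(1 + 3.29 λ).
Solving: λ (I_D1 V_DS2 − I_D2 V_DS1) = I_D2 − I_D1, so λ = (8.57 − 7.46) / (7.46 × 7 − 8.57 × 3.29) = 1.11 / 24 = 0.0462 V⁻¹.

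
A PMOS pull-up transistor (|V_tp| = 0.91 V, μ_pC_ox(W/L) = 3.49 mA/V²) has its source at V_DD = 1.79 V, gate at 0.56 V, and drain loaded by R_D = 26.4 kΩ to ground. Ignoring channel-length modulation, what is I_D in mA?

I_D = 0.0653 mA

V_SG = V_DD − V_G = 1.79 − 0.56 = 1.23 V, so V_ov = 1.23 − 0.91 = 0.32 V.
Assume saturation: I_D = ½ k_p V_ov² = 0.5 × 3.49 × 0.32² = 0.179 mA, giving V_SD = V_DD − I_D R_D = 1.79 − 0.179 × 26.4 = -2.93 V.
But -2.93 V < V_ov = 0.32 V, so the device is actually in triode.
In triode I_D = k_p[V_ov V_SD − ½ V_SD²] and I_D = (V_DD − V_SD)/R_D. Equating: 46.1 V_SD² − 30.48 V_SD + 1.79 = 0, giving V_SD = 0.0651 V (the root below V_ov).
I_D = (1.79 − 0.0651) / 26.4 = 0.0653 mA.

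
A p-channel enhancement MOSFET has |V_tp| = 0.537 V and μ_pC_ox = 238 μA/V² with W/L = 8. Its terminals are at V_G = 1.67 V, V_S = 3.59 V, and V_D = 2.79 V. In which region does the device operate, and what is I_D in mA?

Triode; I_D = 1.50 mA

V_SG = V_S − V_G = 3.59 − 1.67 = 1.92 V; V_SD = V_S − V_D = 3.59 − 2.79 = 0.8 V.
k_p = μ_pC_ox · (W/L) = 1.904 mA/V².
V_ov = V_SG − |V_tp| = 1.92 − 0.537 = 1.38 V.
Since V_SD = 0.8 V < V_ov = 1.38 V, the device is in the triode region.
I_D = k_p [V_ov · V_SD − ½ V_SD²] = 1.904 × [1.38 × 0.8 − 0.5 × 0.8²] = 1.5 mA.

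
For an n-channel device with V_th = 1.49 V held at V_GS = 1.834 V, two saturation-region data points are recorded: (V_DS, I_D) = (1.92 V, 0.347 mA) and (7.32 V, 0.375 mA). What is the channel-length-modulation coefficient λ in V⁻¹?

With V_GS fixed, I_D ∝ (1 + λ V_DS) in saturation, so I_D2/I_D1 = (1 + λ V_DS2)/(1 + λ V_DS1).
0.375/0.347 = 1.081 = (1 + 7.32 λ)/(1 + 1.92 λ).
Solving: λ (I_D1 V_DS2 − I_D2 V_DS1) = I_D2 − I_D1, so λ = (0.375 − 0.347) / (0.347 × 7.32 − 0.375 × 1.92) = 0.028 / 1.82 = 0.0154 V⁻¹.

λ = 0.0154 V⁻¹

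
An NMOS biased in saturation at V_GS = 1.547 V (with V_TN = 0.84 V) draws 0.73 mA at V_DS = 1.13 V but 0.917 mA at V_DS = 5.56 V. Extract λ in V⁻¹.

With V_GS fixed, I_D ∝ (1 + λ V_DS) in saturation, so I_D2/I_D1 = (1 + λ V_DS2)/(1 + λ V_DS1).
0.917/0.73 = 1.256 = (1 + 5.56 λ)/(1 + 1.13 λ).
Solving: λ (I_D1 V_DS2 − I_D2 V_DS1) = I_D2 − I_D1, so λ = (0.917 − 0.73) / (0.73 × 5.56 − 0.917 × 1.13) = 0.187 / 3.02 = 0.0619 V⁻¹.

λ = 0.0619 V⁻¹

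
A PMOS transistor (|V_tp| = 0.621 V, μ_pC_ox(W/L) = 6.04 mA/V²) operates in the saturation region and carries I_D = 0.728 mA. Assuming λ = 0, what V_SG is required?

In saturation I_D = ½ k_p (V_SG − |V_tp|)², so V_SG − |V_tp| = √(2 I_D / k_p) = √(2 × 0.728 / 6.04) = 0.491 V.
V_SG = 0.621 + 0.491 = 1.11 V.

V_SG = 1.11 V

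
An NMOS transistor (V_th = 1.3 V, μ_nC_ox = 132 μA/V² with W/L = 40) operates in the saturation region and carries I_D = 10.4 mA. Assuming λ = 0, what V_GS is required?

V_GS = 3.28 V

k_n = μ_nC_ox · (W/L) = 5.28 mA/V².
In saturation I_D = ½ k_n (V_GS − V_th)², so V_GS − V_th = √(2 I_D / k_n) = √(2 × 10.4 / 5.28) = 1.98 V.
V_GS = 1.3 + 1.98 = 3.28 V.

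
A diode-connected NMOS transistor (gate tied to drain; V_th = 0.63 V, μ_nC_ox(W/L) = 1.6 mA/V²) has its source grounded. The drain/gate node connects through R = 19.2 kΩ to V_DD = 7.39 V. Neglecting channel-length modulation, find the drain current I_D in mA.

With gate tied to drain, V_GS = V_DS ≥ V_GS − V_th, so the device is in saturation.
KCL at the drain: ½ k_n (V_GS − V_th)² = (V_DD − V_GS)/R.
Let x = V_GS − 0.63. Then 15.4 x² + x − 6.76 = 0, giving x = 0.632 V (positive root), so V_GS = 1.26 V.
I_D = (V_DD − V_GS)/R = (7.39 − 1.26) / 19.2 = 0.319 mA.

I_D = 0.319 mA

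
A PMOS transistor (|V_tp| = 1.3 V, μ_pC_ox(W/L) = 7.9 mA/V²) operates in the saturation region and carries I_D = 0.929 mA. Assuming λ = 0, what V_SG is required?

In saturation I_D = ½ k_p (V_SG − |V_tp|)², so V_SG − |V_tp| = √(2 I_D / k_p) = √(2 × 0.929 / 7.9) = 0.485 V.
V_SG = 1.3 + 0.485 = 1.78 V.

V_SG = 1.78 V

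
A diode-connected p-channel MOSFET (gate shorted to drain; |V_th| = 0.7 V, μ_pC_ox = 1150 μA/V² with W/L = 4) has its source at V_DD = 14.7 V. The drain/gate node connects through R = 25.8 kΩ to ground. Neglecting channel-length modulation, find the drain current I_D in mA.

With gate tied to drain, V_SG = V_SD ≥ V_SG − |V_th|, so the device is in saturation.
k_p = μ_pC_ox · (W/L) = 4.6 mA/V².
KCL at the drain: ½ k_p (V_SG − |V_th|)² = (V_DD − V_SG)/R.
Let x = V_SG − 0.7. Then 59.3 x² + x − 14 = 0, giving x = 0.477 V (positive root), so V_SG = 1.18 V.
I_D = (V_DD − V_SG)/R = (14.7 − 1.18) / 25.8 = 0.524 mA.

I_D = 0.524 mA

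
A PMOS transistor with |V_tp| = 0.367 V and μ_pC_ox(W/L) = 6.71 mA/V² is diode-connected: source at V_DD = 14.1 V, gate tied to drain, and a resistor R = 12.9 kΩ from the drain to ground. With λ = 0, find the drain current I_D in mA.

With gate tied to drain, V_SG = V_SD ≥ V_SG − |V_tp|, so the device is in saturation.
KCL at the drain: ½ k_p (V_SG − |V_tp|)² = (V_DD − V_SG)/R.
Let x = V_SG − 0.367. Then 43.3 x² + x − 13.73 = 0, giving x = 0.552 V (positive root), so V_SG = 0.919 V.
I_D = (V_DD − V_SG)/R = (14.1 − 0.919) / 12.9 = 1.02 mA.

I_D = 1.02 mA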